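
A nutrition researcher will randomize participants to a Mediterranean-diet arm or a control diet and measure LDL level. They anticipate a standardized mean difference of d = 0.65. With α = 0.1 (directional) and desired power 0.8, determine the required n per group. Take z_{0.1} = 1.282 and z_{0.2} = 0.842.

For two independent groups with equal n: n = 2·((z_{α} + z_β) / d)².
z_{α} + z_β = 1.282 + 0.842 = 2.124.
n = 2 × (2.124 / 0.65)² = 2 × 3.268² = 2 × 10.68 = 21.4.
Round up to the next whole participant.

n = 22 per group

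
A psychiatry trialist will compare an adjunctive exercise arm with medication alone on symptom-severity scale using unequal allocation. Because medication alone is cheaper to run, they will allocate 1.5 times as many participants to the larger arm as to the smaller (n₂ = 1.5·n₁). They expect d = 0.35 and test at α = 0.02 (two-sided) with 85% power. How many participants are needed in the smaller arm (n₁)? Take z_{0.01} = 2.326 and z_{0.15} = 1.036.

n₁ = 154

With allocation ratio k = n₂/n₁ = 1.5, Var(x̄₁−x̄₂) = σ²(1/n₁ + 1/(k·n₁)) = σ²·(k+1)/(k·n₁).
So n₁ = (1 + 1/k)·((z_{α/2} + z_β)/d)² = 1.667 × (3.362/0.35)².
n₁ = 1.667 × 92.27 = 153.8.
Round up: n₁ = 154, giving n₂ = 1.5 × 154 = 231.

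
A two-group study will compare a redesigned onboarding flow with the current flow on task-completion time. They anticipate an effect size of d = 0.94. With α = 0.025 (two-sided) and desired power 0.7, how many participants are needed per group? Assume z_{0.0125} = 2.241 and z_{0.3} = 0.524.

n = 18 per group

For two independent groups with equal n: n = 2·((z_{α/2} + z_β) / d)².
z_{α/2} + z_β = 2.241 + 0.524 = 2.765.
n = 2 × (2.765 / 0.94)² = 2 × 2.941² = 2 × 8.65 = 17.3.
Round up to the next whole participant.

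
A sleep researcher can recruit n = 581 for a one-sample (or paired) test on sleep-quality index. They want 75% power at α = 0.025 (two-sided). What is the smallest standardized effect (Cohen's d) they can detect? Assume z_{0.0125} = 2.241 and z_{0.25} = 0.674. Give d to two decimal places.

d_min ≈ 0.12

For a single sample (or paired design) of n = 581: d_min = (z_{α/2} + z_β)/√n.
z-sum = 2.241 + 0.674 = 2.915.
d_min = 2.915 / √581 = 2.915 / 24.104 = 0.121.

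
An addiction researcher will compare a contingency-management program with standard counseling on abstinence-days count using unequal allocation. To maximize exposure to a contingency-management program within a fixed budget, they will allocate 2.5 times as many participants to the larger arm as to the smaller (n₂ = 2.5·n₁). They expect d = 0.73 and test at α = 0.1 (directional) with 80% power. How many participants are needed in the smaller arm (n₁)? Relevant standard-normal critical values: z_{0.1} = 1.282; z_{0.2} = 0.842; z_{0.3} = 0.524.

n₁ = 12

With allocation ratio k = n₂/n₁ = 2.5, Var(x̄₁−x̄₂) = σ²(1/n₁ + 1/(k·n₁)) = σ²·(k+1)/(k·n₁).
So n₁ = (1 + 1/k)·((z_{α} + z_β)/d)² = 1.400 × (2.124/0.73)².
n₁ = 1.400 × 8.47 = 11.9.
Round up: n₁ = 12, giving n₂ = 2.5 × 12 = 30.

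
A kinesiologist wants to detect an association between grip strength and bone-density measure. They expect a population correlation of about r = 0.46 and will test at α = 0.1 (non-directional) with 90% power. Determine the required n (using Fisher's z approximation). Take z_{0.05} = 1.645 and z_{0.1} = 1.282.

n = 38

Fisher's z: C = ½·ln((1+r)/(1−r)) = ½·ln(2.7037) = 0.4973.
n = ((z_{α/2} + z_β)/C)² + 3.
(1.645 + 1.282) / 0.4973 = 2.927 / 0.4973 = 5.886.
n = 5.886² + 3 = 34.64 + 3 = 37.6.
Round up.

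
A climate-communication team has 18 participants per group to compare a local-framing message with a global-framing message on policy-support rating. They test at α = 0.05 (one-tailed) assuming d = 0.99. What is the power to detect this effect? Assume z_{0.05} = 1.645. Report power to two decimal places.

For two equal groups, power = Φ(d·√(n/2) − z_{α}).
d·√(n/2) = 0.99 × √(18/2) = 0.99 × 3.000 = 2.970.
z_β = 2.970 − 1.645 = 1.325.
Power = Φ(1.325) = 0.907.

power ≈ 0.91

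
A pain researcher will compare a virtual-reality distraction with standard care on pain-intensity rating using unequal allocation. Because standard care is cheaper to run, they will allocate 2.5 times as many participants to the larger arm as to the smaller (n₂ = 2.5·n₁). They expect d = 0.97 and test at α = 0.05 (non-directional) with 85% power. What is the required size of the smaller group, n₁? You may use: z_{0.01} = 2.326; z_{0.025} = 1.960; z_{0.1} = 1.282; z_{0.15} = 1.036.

n₁ = 14

With allocation ratio k = n₂/n₁ = 2.5, Var(x̄₁−x̄₂) = σ²(1/n₁ + 1/(k·n₁)) = σ²·(k+1)/(k·n₁).
So n₁ = (1 + 1/k)·((z_{α/2} + z_β)/d)² = 1.400 × (2.996/0.97)².
n₁ = 1.400 × 9.54 = 13.4.
Round up: n₁ = 14, giving n₂ = 2.5 × 14 = 35.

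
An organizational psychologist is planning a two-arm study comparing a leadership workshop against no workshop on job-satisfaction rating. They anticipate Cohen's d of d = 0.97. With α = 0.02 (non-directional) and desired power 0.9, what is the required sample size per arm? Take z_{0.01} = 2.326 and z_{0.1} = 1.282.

For two independent groups with equal n: n = 2·((z_{α/2} + z_β) / d)².
z_{α/2} + z_β = 2.326 + 1.282 = 3.608.
n = 2 × (3.608 / 0.97)² = 2 × 3.720² = 2 × 13.84 = 27.7.
Round up to the next whole participant.

n = 28 per group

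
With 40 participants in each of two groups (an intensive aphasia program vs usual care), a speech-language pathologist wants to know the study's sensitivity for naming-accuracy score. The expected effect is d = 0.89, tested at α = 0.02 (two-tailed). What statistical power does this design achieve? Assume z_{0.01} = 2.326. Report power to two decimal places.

power ≈ 0.95

For two equal groups, power = Φ(d·√(n/2) − z_{α/2}).
d·√(n/2) = 0.89 × √(40/2) = 0.89 × 4.472 = 3.980.
z_β = 3.980 − 2.326 = 1.654.
Power = Φ(1.654) = 0.951.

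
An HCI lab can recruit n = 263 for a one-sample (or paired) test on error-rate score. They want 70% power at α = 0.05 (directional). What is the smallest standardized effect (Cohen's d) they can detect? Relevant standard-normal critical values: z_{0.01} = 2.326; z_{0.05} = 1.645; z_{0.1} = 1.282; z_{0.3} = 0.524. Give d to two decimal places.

For a single sample (or paired design) of n = 263: d_min = (z_{α} + z_β)/√n.
z-sum = 1.645 + 0.524 = 2.169.
d_min = 2.169 / √263 = 2.169 / 16.217 = 0.134.

d_min ≈ 0.13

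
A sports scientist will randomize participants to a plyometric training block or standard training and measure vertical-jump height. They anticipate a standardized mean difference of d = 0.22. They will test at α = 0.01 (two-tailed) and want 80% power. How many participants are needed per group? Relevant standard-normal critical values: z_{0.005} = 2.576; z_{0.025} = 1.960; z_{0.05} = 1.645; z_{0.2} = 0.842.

n = 483 per group

For two independent groups with equal n: n = 2·((z_{α/2} + z_β) / d)².
z_{α/2} + z_β = 2.576 + 0.842 = 3.418.
n = 2 × (3.418 / 0.22)² = 2 × 15.536² = 2 × 241.38 = 482.8.
Round up to the next whole participant.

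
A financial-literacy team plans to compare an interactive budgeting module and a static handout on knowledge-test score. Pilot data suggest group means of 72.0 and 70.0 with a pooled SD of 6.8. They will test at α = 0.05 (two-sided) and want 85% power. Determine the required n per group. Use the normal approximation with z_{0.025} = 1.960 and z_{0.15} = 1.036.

n = 208 per group

Cohen's d = |M₁ − M₂| / SD_pooled = |72.0 − 70.0| / 6.8 = 2.0 / 6.8 = 0.294.
For two independent groups with equal n: n = 2·((z_{α/2} + z_β) / d)².
z_{α/2} + z_β = 1.960 + 1.036 = 2.996.
n = 2 × (2.996 / 0.294)² = 2 × 10.190² = 2 × 103.85 = 207.7.
Round up to the next whole participant.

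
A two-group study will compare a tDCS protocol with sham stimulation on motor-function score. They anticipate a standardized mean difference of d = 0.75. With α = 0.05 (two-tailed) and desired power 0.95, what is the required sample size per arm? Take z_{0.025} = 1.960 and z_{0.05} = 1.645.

For two independent groups with equal n: n = 2·((z_{α/2} + z_β) / d)².
z_{α/2} + z_β = 1.960 + 1.645 = 3.605.
n = 2 × (3.605 / 0.75)² = 2 × 4.807² = 2 × 23.10 = 46.2.
Round up to the next whole participant.

n = 47 per group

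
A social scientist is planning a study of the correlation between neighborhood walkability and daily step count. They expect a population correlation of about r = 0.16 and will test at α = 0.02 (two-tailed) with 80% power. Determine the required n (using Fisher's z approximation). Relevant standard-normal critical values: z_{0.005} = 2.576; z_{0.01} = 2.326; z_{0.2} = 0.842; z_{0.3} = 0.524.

Fisher's z: C = ½·ln((1+r)/(1−r)) = ½·ln(1.3810) = 0.1614.
n = ((z_{α/2} + z_β)/C)² + 3.
(2.326 + 0.842) / 0.1614 = 3.168 / 0.1614 = 19.628.
n = 19.628² + 3 = 385.27 + 3 = 388.3.
Round up.

n = 389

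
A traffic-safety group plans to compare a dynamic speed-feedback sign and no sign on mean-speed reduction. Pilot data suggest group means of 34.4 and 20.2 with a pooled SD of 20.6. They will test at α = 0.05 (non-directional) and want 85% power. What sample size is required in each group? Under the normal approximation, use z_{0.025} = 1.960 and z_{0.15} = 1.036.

n = 38 per group

Cohen's d = |M₁ − M₂| / SD_pooled = |34.4 − 20.2| / 20.6 = 14.2 / 20.6 = 0.689.
For two independent groups with equal n: n = 2·((z_{α/2} + z_β) / d)².
z_{α/2} + z_β = 1.960 + 1.036 = 2.996.
n = 2 × (2.996 / 0.689)² = 2 × 4.348² = 2 × 18.91 = 37.8.
Round up to the next whole participant.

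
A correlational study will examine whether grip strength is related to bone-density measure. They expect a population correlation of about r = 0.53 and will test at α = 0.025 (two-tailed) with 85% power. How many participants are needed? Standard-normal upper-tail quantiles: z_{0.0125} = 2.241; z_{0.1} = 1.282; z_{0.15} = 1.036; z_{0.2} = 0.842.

n = 34

Fisher's z: C = ½·ln((1+r)/(1−r)) = ½·ln(3.2553) = 0.5901.
n = ((z_{α/2} + z_β)/C)² + 3.
(2.241 + 1.036) / 0.5901 = 3.277 / 0.5901 = 5.553.
n = 5.553² + 3 = 30.84 + 3 = 33.8.
Round up.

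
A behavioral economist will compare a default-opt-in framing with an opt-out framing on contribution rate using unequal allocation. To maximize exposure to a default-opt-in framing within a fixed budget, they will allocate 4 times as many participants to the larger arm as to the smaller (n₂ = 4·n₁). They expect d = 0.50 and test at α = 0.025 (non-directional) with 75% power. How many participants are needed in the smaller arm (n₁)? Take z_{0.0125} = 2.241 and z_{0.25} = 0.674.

With allocation ratio k = n₂/n₁ = 4, Var(x̄₁−x̄₂) = σ²(1/n₁ + 1/(k·n₁)) = σ²·(k+1)/(k·n₁).
So n₁ = (1 + 1/k)·((z_{α/2} + z_β)/d)² = 1.250 × (2.915/0.50)².
n₁ = 1.250 × 33.99 = 42.5.
Round up: n₁ = 43, giving n₂ = 4 × 43 = 172.

n₁ = 43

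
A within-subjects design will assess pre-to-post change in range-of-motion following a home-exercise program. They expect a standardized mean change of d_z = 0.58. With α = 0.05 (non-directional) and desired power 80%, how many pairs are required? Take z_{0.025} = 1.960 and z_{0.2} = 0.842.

n = 24 pairs

For a paired (one-sample on differences) test: n = ((z_{α/2} + z_β) / d)².
z_{α/2} + z_β = 1.960 + 0.842 = 2.802.
n = (2.802 / 0.58)² = 4.831² = 23.34.
Round up.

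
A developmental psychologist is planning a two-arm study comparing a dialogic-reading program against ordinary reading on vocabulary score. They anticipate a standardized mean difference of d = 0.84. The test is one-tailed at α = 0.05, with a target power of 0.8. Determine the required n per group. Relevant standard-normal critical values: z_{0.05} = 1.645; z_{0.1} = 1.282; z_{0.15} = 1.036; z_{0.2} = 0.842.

n = 18 per group

For two independent groups with equal n: n = 2·((z_{α} + z_β) / d)².
z_{α} + z_β = 1.645 + 0.842 = 2.487.
n = 2 × (2.487 / 0.84)² = 2 × 2.961² = 2 × 8.77 = 17.5.
Round up to the next whole participant.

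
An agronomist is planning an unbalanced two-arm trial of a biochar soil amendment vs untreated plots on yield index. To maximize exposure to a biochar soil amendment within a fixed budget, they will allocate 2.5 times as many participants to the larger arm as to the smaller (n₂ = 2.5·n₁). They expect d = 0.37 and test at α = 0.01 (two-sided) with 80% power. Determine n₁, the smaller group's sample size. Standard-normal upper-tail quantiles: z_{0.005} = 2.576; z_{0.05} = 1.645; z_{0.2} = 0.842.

With allocation ratio k = n₂/n₁ = 2.5, Var(x̄₁−x̄₂) = σ²(1/n₁ + 1/(k·n₁)) = σ²·(k+1)/(k·n₁).
So n₁ = (1 + 1/k)·((z_{α/2} + z_β)/d)² = 1.400 × (3.418/0.37)².
n₁ = 1.400 × 85.34 = 119.5.
Round up: n₁ = 120, giving n₂ = 2.5 × 120 = 300.

n₁ = 120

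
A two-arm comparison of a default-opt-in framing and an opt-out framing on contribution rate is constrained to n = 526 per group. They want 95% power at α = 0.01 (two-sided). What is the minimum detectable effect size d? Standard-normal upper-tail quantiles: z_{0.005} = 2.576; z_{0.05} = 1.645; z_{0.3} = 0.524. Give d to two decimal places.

For two independent groups of n = 526 each: d_min = (z_{α/2} + z_β)·√(2/n).
z-sum = 2.576 + 1.645 = 4.221.
d_min = 4.221 × √(2/526) = 4.221 × 0.0617 = 0.260.

d_min ≈ 0.26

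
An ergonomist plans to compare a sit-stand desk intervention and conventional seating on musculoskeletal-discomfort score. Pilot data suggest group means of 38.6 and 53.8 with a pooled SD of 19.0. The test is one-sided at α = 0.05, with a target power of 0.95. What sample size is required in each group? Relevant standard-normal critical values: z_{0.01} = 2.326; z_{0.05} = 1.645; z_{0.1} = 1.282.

Cohen's d = |M₁ − M₂| / SD_pooled = |38.6 − 53.8| / 19.0 = 15.2 / 19.0 = 0.800.
For two independent groups with equal n: n = 2·((z_{α} + z_β) / d)².
z_{α} + z_β = 1.645 + 1.645 = 3.290.
n = 2 × (3.290 / 0.800)² = 2 × 4.112² = 2 × 16.91 = 33.8.
Round up to the next whole participant.

n = 34 per group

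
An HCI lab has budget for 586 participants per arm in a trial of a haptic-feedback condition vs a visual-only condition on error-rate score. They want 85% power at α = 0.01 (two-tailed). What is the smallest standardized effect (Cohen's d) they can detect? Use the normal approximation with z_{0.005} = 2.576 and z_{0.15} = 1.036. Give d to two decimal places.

For two independent groups of n = 586 each: d_min = (z_{α/2} + z_β)·√(2/n).
z-sum = 2.576 + 1.036 = 3.612.
d_min = 3.612 × √(2/586) = 3.612 × 0.0584 = 0.211.

d_min ≈ 0.21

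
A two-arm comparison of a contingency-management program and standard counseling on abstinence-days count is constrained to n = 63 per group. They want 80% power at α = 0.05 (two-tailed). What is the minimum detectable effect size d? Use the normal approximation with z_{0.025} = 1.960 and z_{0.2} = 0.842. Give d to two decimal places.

d_min ≈ 0.50

For two independent groups of n = 63 each: d_min = (z_{α/2} + z_β)·√(2/n).
z-sum = 1.960 + 0.842 = 2.802.
d_min = 2.802 × √(2/63) = 2.802 × 0.1782 = 0.499.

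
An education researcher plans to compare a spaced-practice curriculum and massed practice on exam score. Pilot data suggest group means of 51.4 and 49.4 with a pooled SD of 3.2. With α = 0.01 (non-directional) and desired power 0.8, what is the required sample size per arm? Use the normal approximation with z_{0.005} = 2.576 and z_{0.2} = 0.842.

n = 60 per group

Cohen's d = |M₁ − M₂| / SD_pooled = |51.4 − 49.4| / 3.2 = 2.0 / 3.2 = 0.625.
For two independent groups with equal n: n = 2·((z_{α/2} + z_β) / d)².
z_{α/2} + z_β = 2.576 + 0.842 = 3.418.
n = 2 × (3.418 / 0.625)² = 2 × 5.469² = 2 × 29.91 = 59.8.
Round up to the next whole participant.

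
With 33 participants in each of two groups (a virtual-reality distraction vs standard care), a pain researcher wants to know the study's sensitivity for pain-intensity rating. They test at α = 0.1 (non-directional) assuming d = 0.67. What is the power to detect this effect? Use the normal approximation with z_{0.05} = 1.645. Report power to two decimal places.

For two equal groups, power = Φ(d·√(n/2) − z_{α/2}).
d·√(n/2) = 0.67 × √(33/2) = 0.67 × 4.062 = 2.722.
z_β = 2.722 − 1.645 = 1.077.
Power = Φ(1.077) = 0.859.

power ≈ 0.86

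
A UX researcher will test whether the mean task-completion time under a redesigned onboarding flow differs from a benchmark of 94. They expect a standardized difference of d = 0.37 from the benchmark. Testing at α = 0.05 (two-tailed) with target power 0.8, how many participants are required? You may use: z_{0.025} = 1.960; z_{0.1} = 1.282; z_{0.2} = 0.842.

n = 58

For a one-sample test: n = ((z_{α/2} + z_β) / d)².
z_{α/2} + z_β = 1.960 + 0.842 = 2.802.
n = (2.802 / 0.37)² = 7.573² = 57.35.
Round up.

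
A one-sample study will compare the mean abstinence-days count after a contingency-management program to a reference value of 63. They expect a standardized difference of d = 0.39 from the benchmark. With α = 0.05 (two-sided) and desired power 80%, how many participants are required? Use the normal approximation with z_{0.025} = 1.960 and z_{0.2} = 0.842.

n = 52

For a one-sample test: n = ((z_{α/2} + z_β) / d)².
z_{α/2} + z_β = 1.960 + 0.842 = 2.802.
n = (2.802 / 0.39)² = 7.185² = 51.62.
Round up.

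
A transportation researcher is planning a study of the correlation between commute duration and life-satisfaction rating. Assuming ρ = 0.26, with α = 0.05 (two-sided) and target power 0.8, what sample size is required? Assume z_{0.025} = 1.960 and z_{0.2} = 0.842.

Fisher's z: C = ½·ln((1+r)/(1−r)) = ½·ln(1.7027) = 0.2661.
n = ((z_{α/2} + z_β)/C)² + 3.
(1.960 + 0.842) / 0.2661 = 2.802 / 0.2661 = 10.530.
n = 10.530² + 3 = 110.88 + 3 = 113.9.
Round up.

n = 114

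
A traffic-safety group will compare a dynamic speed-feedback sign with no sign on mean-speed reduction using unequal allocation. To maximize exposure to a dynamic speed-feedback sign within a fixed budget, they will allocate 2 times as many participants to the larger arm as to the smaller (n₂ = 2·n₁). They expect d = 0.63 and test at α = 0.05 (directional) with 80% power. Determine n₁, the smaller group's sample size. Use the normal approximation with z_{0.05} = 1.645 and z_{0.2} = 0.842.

n₁ = 24

With allocation ratio k = n₂/n₁ = 2, Var(x̄₁−x̄₂) = σ²(1/n₁ + 1/(k·n₁)) = σ²·(k+1)/(k·n₁).
So n₁ = (1 + 1/k)·((z_{α} + z_β)/d)² = 1.500 × (2.487/0.63)².
n₁ = 1.500 × 15.58 = 23.4.
Round up: n₁ = 24, giving n₂ = 2 × 24 = 48.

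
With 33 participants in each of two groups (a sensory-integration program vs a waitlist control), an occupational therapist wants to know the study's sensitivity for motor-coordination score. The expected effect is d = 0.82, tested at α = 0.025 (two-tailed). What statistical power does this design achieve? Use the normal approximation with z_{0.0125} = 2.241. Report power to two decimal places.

power ≈ 0.86

For two equal groups, power = Φ(d·√(n/2) − z_{α/2}).
d·√(n/2) = 0.82 × √(33/2) = 0.82 × 4.062 = 3.331.
z_β = 3.331 − 2.241 = 1.090.
Power = Φ(1.090) = 0.862.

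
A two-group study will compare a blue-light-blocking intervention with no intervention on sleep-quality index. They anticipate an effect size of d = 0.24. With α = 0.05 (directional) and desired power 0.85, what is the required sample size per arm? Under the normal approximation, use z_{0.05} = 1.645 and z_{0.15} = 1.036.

For two independent groups with equal n: n = 2·((z_{α} + z_β) / d)².
z_{α} + z_β = 1.645 + 1.036 = 2.681.
n = 2 × (2.681 / 0.24)² = 2 × 11.171² = 2 × 124.79 = 249.6.
Round up to the next whole participant.

n = 250 per group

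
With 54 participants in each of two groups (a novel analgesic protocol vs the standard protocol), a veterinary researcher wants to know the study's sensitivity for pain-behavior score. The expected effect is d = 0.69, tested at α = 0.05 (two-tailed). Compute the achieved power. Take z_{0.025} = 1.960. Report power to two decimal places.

power ≈ 0.95

For two equal groups, power = Φ(d·√(n/2) − z_{α/2}).
d·√(n/2) = 0.69 × √(54/2) = 0.69 × 5.196 = 3.585.
z_β = 3.585 − 1.960 = 1.625.
Power = Φ(1.625) = 0.948.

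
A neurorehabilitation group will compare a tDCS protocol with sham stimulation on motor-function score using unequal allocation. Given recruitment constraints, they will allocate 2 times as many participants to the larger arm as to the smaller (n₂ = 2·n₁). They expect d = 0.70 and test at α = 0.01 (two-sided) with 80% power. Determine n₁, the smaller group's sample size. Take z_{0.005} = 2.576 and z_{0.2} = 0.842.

With allocation ratio k = n₂/n₁ = 2, Var(x̄₁−x̄₂) = σ²(1/n₁ + 1/(k·n₁)) = σ²·(k+1)/(k·n₁).
So n₁ = (1 + 1/k)·((z_{α/2} + z_β)/d)² = 1.500 × (3.418/0.70)².
n₁ = 1.500 × 23.84 = 35.8.
Round up: n₁ = 36, giving n₂ = 2 × 36 = 72.

n₁ = 36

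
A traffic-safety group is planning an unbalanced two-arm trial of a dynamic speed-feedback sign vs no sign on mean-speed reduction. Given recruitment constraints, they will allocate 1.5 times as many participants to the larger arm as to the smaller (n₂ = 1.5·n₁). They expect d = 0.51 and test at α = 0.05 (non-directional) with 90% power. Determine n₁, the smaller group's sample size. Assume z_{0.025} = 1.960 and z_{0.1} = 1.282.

With allocation ratio k = n₂/n₁ = 1.5, Var(x̄₁−x̄₂) = σ²(1/n₁ + 1/(k·n₁)) = σ²·(k+1)/(k·n₁).
So n₁ = (1 + 1/k)·((z_{α/2} + z_β)/d)² = 1.667 × (3.242/0.51)².
n₁ = 1.667 × 40.41 = 67.3.
Round up: n₁ = 68, giving n₂ = 1.5 × 68 = 102.

n₁ = 68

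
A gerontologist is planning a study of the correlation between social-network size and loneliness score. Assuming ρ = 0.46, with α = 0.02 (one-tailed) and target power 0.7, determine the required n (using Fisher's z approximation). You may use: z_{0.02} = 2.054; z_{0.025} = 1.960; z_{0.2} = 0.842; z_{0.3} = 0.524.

n = 30

Fisher's z: C = ½·ln((1+r)/(1−r)) = ½·ln(2.7037) = 0.4973.
n = ((z_{α} + z_β)/C)² + 3.
(2.054 + 0.524) / 0.4973 = 2.578 / 0.4973 = 5.184.
n = 5.184² + 3 = 26.87 + 3 = 29.9.
Round up.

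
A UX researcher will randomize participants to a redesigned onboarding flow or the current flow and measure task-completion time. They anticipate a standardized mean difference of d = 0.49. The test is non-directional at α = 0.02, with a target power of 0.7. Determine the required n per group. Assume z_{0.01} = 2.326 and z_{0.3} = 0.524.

For two independent groups with equal n: n = 2·((z_{α/2} + z_β) / d)².
z_{α/2} + z_β = 2.326 + 0.524 = 2.850.
n = 2 × (2.850 / 0.49)² = 2 × 5.816² = 2 × 33.83 = 67.7.
Round up to the next whole participant.

n = 68 per group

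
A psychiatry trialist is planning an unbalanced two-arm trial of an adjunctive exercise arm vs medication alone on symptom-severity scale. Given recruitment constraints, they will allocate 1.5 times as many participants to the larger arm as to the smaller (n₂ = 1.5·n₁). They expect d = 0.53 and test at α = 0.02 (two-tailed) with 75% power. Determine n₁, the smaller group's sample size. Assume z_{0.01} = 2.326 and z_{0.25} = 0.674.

With allocation ratio k = n₂/n₁ = 1.5, Var(x̄₁−x̄₂) = σ²(1/n₁ + 1/(k·n₁)) = σ²·(k+1)/(k·n₁).
So n₁ = (1 + 1/k)·((z_{α/2} + z_β)/d)² = 1.667 × (3.000/0.53)².
n₁ = 1.667 × 32.04 = 53.4.
Round up: n₁ = 54, giving n₂ = 1.5 × 54 = 81.

n₁ = 54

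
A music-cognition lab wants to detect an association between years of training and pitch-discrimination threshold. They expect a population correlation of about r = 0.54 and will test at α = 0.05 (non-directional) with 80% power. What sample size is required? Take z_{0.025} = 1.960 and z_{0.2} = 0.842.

n = 25

Fisher's z: C = ½·ln((1+r)/(1−r)) = ½·ln(3.3478) = 0.6042.
n = ((z_{α/2} + z_β)/C)² + 3.
(1.960 + 0.842) / 0.6042 = 2.802 / 0.6042 = 4.638.
n = 4.638² + 3 = 21.51 + 3 = 24.5.
Round up.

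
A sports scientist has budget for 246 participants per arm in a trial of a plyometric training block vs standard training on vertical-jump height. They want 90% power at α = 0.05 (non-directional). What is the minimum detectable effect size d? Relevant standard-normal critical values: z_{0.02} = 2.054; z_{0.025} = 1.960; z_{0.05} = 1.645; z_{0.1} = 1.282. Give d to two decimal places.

For two independent groups of n = 246 each: d_min = (z_{α/2} + z_β)·√(2/n).
z-sum = 1.960 + 1.282 = 3.242.
d_min = 3.242 × √(2/246) = 3.242 × 0.0902 = 0.292.

d_min ≈ 0.29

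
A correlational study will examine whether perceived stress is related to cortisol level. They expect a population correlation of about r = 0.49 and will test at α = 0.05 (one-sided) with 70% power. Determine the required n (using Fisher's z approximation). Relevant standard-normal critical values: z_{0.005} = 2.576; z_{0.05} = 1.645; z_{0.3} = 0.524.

Fisher's z: C = ½·ln((1+r)/(1−r)) = ½·ln(2.9216) = 0.5361.
n = ((z_{α} + z_β)/C)² + 3.
(1.645 + 0.524) / 0.5361 = 2.169 / 0.5361 = 4.046.
n = 4.046² + 3 = 16.37 + 3 = 19.4.
Round up.

n = 20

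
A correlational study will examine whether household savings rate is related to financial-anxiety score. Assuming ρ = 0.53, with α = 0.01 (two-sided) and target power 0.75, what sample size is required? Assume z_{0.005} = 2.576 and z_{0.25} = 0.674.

n = 34

Fisher's z: C = ½·ln((1+r)/(1−r)) = ½·ln(3.2553) = 0.5901.
n = ((z_{α/2} + z_β)/C)² + 3.
(2.576 + 0.674) / 0.5901 = 3.250 / 0.5901 = 5.508.
n = 5.508² + 3 = 30.33 + 3 = 33.3.
Round up.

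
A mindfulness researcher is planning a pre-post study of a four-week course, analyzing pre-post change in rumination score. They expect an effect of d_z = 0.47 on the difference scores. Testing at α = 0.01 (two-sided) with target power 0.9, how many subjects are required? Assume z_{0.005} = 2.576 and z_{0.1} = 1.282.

n = 68 pairs

For a paired (one-sample on differences) test: n = ((z_{α/2} + z_β) / d)².
z_{α/2} + z_β = 2.576 + 1.282 = 3.858.
n = (3.858 / 0.47)² = 8.209² = 67.38.
Round up.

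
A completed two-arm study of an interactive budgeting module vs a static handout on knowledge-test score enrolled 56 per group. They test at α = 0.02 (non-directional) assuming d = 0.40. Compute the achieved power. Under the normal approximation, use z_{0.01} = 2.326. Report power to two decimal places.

For two equal groups, power = Φ(d·√(n/2) − z_{α/2}).
d·√(n/2) = 0.40 × √(56/2) = 0.40 × 5.292 = 2.117.
z_β = 2.117 − 2.326 = -0.209.
Power = Φ(-0.209) = 0.417.

power ≈ 0.42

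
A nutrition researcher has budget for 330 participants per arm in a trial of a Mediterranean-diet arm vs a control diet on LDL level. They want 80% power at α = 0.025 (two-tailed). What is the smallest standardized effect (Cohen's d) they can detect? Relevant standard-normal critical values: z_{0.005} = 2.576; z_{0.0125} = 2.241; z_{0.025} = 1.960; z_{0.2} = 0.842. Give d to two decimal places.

d_min ≈ 0.24

For two independent groups of n = 330 each: d_min = (z_{α/2} + z_β)·√(2/n).
z-sum = 2.241 + 0.842 = 3.083.
d_min = 3.083 × √(2/330) = 3.083 × 0.0778 = 0.240.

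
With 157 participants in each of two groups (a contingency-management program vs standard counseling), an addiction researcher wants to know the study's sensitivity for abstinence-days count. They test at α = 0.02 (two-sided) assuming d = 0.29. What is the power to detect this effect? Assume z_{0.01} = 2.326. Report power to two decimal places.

For two equal groups, power = Φ(d·√(n/2) − z_{α/2}).
d·√(n/2) = 0.29 × √(157/2) = 0.29 × 8.860 = 2.569.
z_β = 2.569 − 2.326 = 0.243.
Power = Φ(0.243) = 0.596.

power ≈ 0.60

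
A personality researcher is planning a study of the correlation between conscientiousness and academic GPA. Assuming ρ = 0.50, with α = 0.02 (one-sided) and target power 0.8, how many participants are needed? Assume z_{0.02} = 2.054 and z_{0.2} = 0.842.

n = 31

Fisher's z: C = ½·ln((1+r)/(1−r)) = ½·ln(3.0000) = 0.5493.
n = ((z_{α} + z_β)/C)² + 3.
(2.054 + 0.842) / 0.5493 = 2.896 / 0.5493 = 5.272.
n = 5.272² + 3 = 27.80 + 3 = 30.8.
Round up.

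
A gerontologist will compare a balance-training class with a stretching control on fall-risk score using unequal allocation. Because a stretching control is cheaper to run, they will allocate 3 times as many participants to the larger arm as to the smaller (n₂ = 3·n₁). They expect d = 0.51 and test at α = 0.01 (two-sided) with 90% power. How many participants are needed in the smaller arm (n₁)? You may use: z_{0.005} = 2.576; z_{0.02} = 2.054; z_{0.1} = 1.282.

With allocation ratio k = n₂/n₁ = 3, Var(x̄₁−x̄₂) = σ²(1/n₁ + 1/(k·n₁)) = σ²·(k+1)/(k·n₁).
So n₁ = (1 + 1/k)·((z_{α/2} + z_β)/d)² = 1.333 × (3.858/0.51)².
n₁ = 1.333 × 57.22 = 76.3.
Round up: n₁ = 77, giving n₂ = 3 × 77 = 231.

n₁ = 77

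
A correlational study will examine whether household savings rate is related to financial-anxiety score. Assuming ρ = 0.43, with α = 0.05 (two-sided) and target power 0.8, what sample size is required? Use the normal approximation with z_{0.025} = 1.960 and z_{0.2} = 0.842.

Fisher's z: C = ½·ln((1+r)/(1−r)) = ½·ln(2.5088) = 0.4599.
n = ((z_{α/2} + z_β)/C)² + 3.
(1.960 + 0.842) / 0.4599 = 2.802 / 0.4599 = 6.093.
n = 6.093² + 3 = 37.12 + 3 = 40.1.
Round up.

n = 41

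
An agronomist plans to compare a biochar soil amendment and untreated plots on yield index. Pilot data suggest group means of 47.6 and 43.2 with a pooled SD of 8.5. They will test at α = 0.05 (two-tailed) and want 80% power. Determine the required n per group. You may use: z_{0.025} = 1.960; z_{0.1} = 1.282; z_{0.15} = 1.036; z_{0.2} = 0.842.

Cohen's d = |M₁ − M₂| / SD_pooled = |47.6 − 43.2| / 8.5 = 4.4 / 8.5 = 0.518.
For two independent groups with equal n: n = 2·((z_{α/2} + z_β) / d)².
z_{α/2} + z_β = 1.960 + 0.842 = 2.802.
n = 2 × (2.802 / 0.518)² = 2 × 5.409² = 2 × 29.26 = 58.5.
Round up to the next whole participant.

n = 59 per group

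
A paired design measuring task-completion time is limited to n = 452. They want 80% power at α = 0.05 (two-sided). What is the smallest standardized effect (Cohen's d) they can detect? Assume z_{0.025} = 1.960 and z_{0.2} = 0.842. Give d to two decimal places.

For a single sample (or paired design) of n = 452: d_min = (z_{α/2} + z_β)/√n.
z-sum = 1.960 + 0.842 = 2.802.
d_min = 2.802 / √452 = 2.802 / 21.260 = 0.132.

d_min ≈ 0.13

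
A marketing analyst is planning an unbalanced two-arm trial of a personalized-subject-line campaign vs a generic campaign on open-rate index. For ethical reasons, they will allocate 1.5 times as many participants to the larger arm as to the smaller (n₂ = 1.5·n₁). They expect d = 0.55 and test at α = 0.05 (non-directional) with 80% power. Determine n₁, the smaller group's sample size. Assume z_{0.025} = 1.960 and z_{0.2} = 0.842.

With allocation ratio k = n₂/n₁ = 1.5, Var(x̄₁−x̄₂) = σ²(1/n₁ + 1/(k·n₁)) = σ²·(k+1)/(k·n₁).
So n₁ = (1 + 1/k)·((z_{α/2} + z_β)/d)² = 1.667 × (2.802/0.55)².
n₁ = 1.667 × 25.95 = 43.3.
Round up: n₁ = 44, giving n₂ = 1.5 × 44 = 66.

n₁ = 44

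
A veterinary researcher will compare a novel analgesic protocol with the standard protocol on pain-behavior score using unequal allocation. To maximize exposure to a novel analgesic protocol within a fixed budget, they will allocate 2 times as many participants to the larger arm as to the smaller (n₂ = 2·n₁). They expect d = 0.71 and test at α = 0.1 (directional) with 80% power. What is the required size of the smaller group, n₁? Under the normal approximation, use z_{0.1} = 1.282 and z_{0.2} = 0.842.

With allocation ratio k = n₂/n₁ = 2, Var(x̄₁−x̄₂) = σ²(1/n₁ + 1/(k·n₁)) = σ²·(k+1)/(k·n₁).
So n₁ = (1 + 1/k)·((z_{α} + z_β)/d)² = 1.500 × (2.124/0.71)².
n₁ = 1.500 × 8.95 = 13.4.
Round up: n₁ = 14, giving n₂ = 2 × 14 = 28.

n₁ = 14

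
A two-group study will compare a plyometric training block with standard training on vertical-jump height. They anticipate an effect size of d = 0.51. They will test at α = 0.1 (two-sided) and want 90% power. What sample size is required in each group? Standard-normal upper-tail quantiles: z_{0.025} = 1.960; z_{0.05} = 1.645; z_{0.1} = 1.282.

For two independent groups with equal n: n = 2·((z_{α/2} + z_β) / d)².
z_{α/2} + z_β = 1.645 + 1.282 = 2.927.
n = 2 × (2.927 / 0.51)² = 2 × 5.739² = 2 × 32.94 = 65.9.
Round up to the next whole participant.

n = 66 per group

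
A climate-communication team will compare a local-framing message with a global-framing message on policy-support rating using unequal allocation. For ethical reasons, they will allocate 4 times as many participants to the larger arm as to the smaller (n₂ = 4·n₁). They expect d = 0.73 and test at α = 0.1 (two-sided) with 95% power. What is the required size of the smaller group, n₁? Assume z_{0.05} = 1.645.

n₁ = 26

With allocation ratio k = n₂/n₁ = 4, Var(x̄₁−x̄₂) = σ²(1/n₁ + 1/(k·n₁)) = σ²·(k+1)/(k·n₁).
So n₁ = (1 + 1/k)·((z_{α/2} + z_β)/d)² = 1.250 × (3.290/0.73)².
n₁ = 1.250 × 20.31 = 25.4.
Round up: n₁ = 26, giving n₂ = 4 × 26 = 104.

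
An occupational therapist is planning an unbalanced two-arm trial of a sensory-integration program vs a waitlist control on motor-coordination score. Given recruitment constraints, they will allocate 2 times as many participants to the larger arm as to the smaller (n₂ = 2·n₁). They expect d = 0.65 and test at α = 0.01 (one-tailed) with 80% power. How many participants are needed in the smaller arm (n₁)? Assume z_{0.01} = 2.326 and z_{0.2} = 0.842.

n₁ = 36

With allocation ratio k = n₂/n₁ = 2, Var(x̄₁−x̄₂) = σ²(1/n₁ + 1/(k·n₁)) = σ²·(k+1)/(k·n₁).
So n₁ = (1 + 1/k)·((z_{α} + z_β)/d)² = 1.500 × (3.168/0.65)².
n₁ = 1.500 × 23.75 = 35.6.
Round up: n₁ = 36, giving n₂ = 2 × 36 = 72.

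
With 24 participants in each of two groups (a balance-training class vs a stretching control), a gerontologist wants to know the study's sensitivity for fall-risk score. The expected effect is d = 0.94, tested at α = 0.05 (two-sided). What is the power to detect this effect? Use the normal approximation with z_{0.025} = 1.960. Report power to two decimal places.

For two equal groups, power = Φ(d·√(n/2) − z_{α/2}).
d·√(n/2) = 0.94 × √(24/2) = 0.94 × 3.464 = 3.256.
z_β = 3.256 − 1.960 = 1.296.
Power = Φ(1.296) = 0.903.

power ≈ 0.90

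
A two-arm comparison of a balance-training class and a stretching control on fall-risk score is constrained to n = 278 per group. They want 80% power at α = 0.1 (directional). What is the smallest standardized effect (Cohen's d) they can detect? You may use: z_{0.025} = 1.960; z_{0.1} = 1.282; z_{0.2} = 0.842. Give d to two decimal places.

d_min ≈ 0.18

For two independent groups of n = 278 each: d_min = (z_{α} + z_β)·√(2/n).
z-sum = 1.282 + 0.842 = 2.124.
d_min = 2.124 × √(2/278) = 2.124 × 0.0848 = 0.180.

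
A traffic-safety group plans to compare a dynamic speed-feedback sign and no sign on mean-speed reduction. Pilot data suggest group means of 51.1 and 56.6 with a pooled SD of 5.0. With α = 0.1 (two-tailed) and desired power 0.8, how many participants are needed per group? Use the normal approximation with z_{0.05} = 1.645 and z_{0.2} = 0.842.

Cohen's d = |M₁ − M₂| / SD_pooled = |51.1 − 56.6| / 5.0 = 5.5 / 5.0 = 1.100.
For two independent groups with equal n: n = 2·((z_{α/2} + z_β) / d)².
z_{α/2} + z_β = 1.645 + 0.842 = 2.487.
n = 2 × (2.487 / 1.100)² = 2 × 2.261² = 2 × 5.11 = 10.2.
Round up to the next whole participant.

n = 11 per group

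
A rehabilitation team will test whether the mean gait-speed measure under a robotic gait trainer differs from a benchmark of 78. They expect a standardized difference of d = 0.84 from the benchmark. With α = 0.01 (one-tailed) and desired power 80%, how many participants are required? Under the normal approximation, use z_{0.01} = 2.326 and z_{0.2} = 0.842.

n = 15

For a one-sample test: n = ((z_{α} + z_β) / d)².
z_{α} + z_β = 2.326 + 0.842 = 3.168.
n = (3.168 / 0.84)² = 3.771² = 14.22.
Round up.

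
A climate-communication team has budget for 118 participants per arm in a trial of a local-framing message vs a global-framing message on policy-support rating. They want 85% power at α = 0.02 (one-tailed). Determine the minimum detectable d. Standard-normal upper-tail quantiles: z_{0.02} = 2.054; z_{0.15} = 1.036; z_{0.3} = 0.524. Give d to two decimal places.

For two independent groups of n = 118 each: d_min = (z_{α} + z_β)·√(2/n).
z-sum = 2.054 + 1.036 = 3.090.
d_min = 3.090 × √(2/118) = 3.090 × 0.1302 = 0.402.

d_min ≈ 0.40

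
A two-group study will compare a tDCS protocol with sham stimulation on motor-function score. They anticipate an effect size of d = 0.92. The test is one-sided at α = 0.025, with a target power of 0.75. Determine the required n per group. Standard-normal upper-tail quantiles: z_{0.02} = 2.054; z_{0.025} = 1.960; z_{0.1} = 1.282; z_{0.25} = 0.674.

n = 17 per group

For two independent groups with equal n: n = 2·((z_{α} + z_β) / d)².
z_{α} + z_β = 1.960 + 0.674 = 2.634.
n = 2 × (2.634 / 0.92)² = 2 × 2.863² = 2 × 8.20 = 16.4.
Round up to the next whole participant.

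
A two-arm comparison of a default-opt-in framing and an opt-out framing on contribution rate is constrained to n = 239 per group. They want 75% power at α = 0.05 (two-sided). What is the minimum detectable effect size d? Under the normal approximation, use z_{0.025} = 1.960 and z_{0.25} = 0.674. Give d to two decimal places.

For two independent groups of n = 239 each: d_min = (z_{α/2} + z_β)·√(2/n).
z-sum = 1.960 + 0.674 = 2.634.
d_min = 2.634 × √(2/239) = 2.634 × 0.0915 = 0.241.

d_min ≈ 0.24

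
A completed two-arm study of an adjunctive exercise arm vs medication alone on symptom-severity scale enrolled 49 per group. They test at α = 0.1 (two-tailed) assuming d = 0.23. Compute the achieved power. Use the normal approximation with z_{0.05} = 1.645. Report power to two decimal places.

power ≈ 0.31

For two equal groups, power = Φ(d·√(n/2) − z_{α/2}).
d·√(n/2) = 0.23 × √(49/2) = 0.23 × 4.950 = 1.138.
z_β = 1.138 − 1.645 = -0.507.
Power = Φ(-0.507) = 0.306.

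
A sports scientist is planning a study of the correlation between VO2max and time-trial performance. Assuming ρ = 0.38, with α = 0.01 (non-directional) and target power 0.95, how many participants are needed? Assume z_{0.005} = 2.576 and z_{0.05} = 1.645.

n = 115

Fisher's z: C = ½·ln((1+r)/(1−r)) = ½·ln(2.2258) = 0.4001.
n = ((z_{α/2} + z_β)/C)² + 3.
(2.576 + 1.645) / 0.4001 = 4.221 / 0.4001 = 10.550.
n = 10.550² + 3 = 111.30 + 3 = 114.3.
Round up.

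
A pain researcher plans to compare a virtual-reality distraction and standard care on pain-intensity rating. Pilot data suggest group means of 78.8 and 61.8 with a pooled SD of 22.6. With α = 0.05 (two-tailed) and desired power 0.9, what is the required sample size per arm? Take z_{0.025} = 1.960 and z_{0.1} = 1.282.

n = 38 per group

Cohen's d = |M₁ − M₂| / SD_pooled = |78.8 − 61.8| / 22.6 = 17.0 / 22.6 = 0.752.
For two independent groups with equal n: n = 2·((z_{α/2} + z_β) / d)².
z_{α/2} + z_β = 1.960 + 1.282 = 3.242.
n = 2 × (3.242 / 0.752)² = 2 × 4.311² = 2 × 18.59 = 37.2.
Round up to the next whole participant.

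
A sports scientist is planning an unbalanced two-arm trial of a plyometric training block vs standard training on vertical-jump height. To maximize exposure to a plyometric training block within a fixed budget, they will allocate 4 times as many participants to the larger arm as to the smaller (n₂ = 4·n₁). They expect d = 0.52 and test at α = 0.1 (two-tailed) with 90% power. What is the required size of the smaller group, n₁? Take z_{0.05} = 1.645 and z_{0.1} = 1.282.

With allocation ratio k = n₂/n₁ = 4, Var(x̄₁−x̄₂) = σ²(1/n₁ + 1/(k·n₁)) = σ²·(k+1)/(k·n₁).
So n₁ = (1 + 1/k)·((z_{α/2} + z_β)/d)² = 1.250 × (2.927/0.52)².
n₁ = 1.250 × 31.68 = 39.6.
Round up: n₁ = 40, giving n₂ = 4 × 40 = 160.

n₁ = 40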